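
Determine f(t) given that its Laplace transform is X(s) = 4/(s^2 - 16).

Since L{sinh(4t)} = 4/(s^2 - 16), the inverse is sinh(4*t).

f(t) = sinh(4*t)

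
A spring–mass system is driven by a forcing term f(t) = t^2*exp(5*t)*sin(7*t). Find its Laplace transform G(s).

L{sin(7t)} = 7/(s^2 + 49).
Multiplying by e^(5t) shifts s → s - 5, so L{exp(5*t)*sin(7*t)} = 7/((s - 5)^2 + 49).
Then apply L{t^2·g(t)} = (-1)^2 d^2/ds^2[H(s)] with H(s) = 7/((s - 5)^2 + 49):
differentiating 2 times and applying the sign gives 14*(3*s^2 - 30*s + 26)/(s^2 - 10*s + 74)^3.

G(s) = 14*(3*s^2 - 30*s + 26)/(s^2 - 10*s + 74)^3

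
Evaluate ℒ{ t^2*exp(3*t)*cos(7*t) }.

L{cos(7t)} = s/(s^2 + 49).
Multiplying by e^(3t) shifts s → s - 3, so L{exp(3*t)*cos(7*t)} = (s - 3)/((s - 3)^2 + 49).
Then apply L{t^2·g(t)} = (-1)^2 d^2/ds^2[G(s)] with G(s) = (s - 3)/((s - 3)^2 + 49):
differentiating 2 times and applying the sign gives 2*(s - 3)*(s^2 - 6*s - 138)/(s^2 - 6*s + 58)^3.

2*(s - 3)*(s^2 - 6*s - 138)/(s^2 - 6*s + 58)^3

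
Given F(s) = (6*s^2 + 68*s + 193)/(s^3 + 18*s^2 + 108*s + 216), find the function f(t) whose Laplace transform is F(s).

f(t) = t^2*exp(-6*t)/2 - 4*t*exp(-6*t) + 6*exp(-6*t)

Factor the denominator: s^3 + 18*s^2 + 108*s + 216 = (s + 6)^3.
Partial fraction decomposition gives [6/(s + 6)] + [-4/(s + 6)^2] + [(s + 6)^(-3)].
Invert each term: 6/(s + 6) ↔ 6e^(-6t); -4/(s + 6)^2 ↔ -4t·e^(-6t); 1/(s + 6)^3 ↔ (1/2)t^2·e^(-6t).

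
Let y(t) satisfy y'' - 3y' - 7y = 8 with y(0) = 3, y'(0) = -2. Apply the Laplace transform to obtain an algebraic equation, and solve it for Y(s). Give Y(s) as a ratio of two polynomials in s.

Y(s) = (3*s^2 - 11*s + 8)/(s^3 - 3*s^2 - 7*s)

Laplace-transform each side.
The derivative rules (L{y''} = s^2 Y - s·y(0) - y'(0) and L{y'} = sY - y(0), with y(0) = 3, y'(0) = -2) turn the left side into (s^2 - 3*s - 7)Y - (3*s - 11).
The right side is L{8} = 8/s.
So (s^2 - 3*s - 7)Y = 8/s + (3*s - 11).
Solve for Y(s) and write it as one ratio of polynomials.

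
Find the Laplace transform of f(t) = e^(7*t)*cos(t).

(s - 7)/((s - 7)^2 + 1)

L{cos(t)} = s/(s^2 + 1).
By the first shifting theorem, multiplying by e^(7t) replaces s with s - 7.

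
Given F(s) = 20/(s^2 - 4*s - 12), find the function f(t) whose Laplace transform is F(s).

f(t) = 5*exp(2*t)*sinh(4*t)

Rewrite the denominator: s^2 - 4*s - 12 = (s - 2)^2 - 16.
The form in (s - 2) signals a first-shifting-theorem factor e^(2t).
Since L{sinh(4t)} = 4/(s^2 - 16), the inverse is e^(2*t)*sinh(4*t), scaled by 5.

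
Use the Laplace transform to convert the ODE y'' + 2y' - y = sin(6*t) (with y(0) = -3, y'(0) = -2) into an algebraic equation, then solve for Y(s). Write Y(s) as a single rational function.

Take the Laplace transform of both sides.
With L{y''} = s^2 Y - s·y(0) - y'(0) and L{y'} = sY - y(0), with y(0) = -3, y'(0) = -2: the LHS transforms to (s^2 + 2*s - 1)Y - (-3*s - 8).
The right side is L{sin(6*t)} = 6/(s^2 + 36).
So (s^2 + 2*s - 1)Y = 6/(s^2 + 36) + (-3*s - 8).
Isolate Y and clear denominators.

Y(s) = (-3*s^3 - 8*s^2 - 108*s - 282)/(s^4 + 2*s^3 + 35*s^2 + 72*s - 36)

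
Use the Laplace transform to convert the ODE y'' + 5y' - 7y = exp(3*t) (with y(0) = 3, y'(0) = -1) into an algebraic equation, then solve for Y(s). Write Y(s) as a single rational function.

Transform both sides with L{·}.
The derivative rules (L{y''} = s^2 Y - s·y(0) - y'(0) and L{y'} = sY - y(0), with y(0) = 3, y'(0) = -1) turn the left side into (s^2 + 5*s - 7)Y - (3*s + 14).
The right side is L{exp(3*t)} = 1/(s - 3).
So (s^2 + 5*s - 7)Y = 1/(s - 3) + (3*s + 14).
Isolate Y and clear denominators.

Y(s) = (3*s^2 + 5*s - 41)/(s^3 + 2*s^2 - 22*s + 21)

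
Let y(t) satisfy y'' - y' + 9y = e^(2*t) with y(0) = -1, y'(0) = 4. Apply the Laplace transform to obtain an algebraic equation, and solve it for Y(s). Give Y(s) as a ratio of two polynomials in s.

Y(s) = (-s^2 + 7*s - 9)/(s^3 - 3*s^2 + 11*s - 18)

Apply the Laplace transform to the equation.
With L{y''} = s^2 Y - s·y(0) - y'(0) and L{y'} = sY - y(0), with y(0) = -1, y'(0) = 4: the LHS transforms to (s^2 - s + 9)Y - (-s + 5).
The right side is L{e^(2*t)} = 1/(s - 2).
So (s^2 - s + 9)Y = 1/(s - 2) + (-s + 5).
Solve for Y(s) and write it as one ratio of polynomials.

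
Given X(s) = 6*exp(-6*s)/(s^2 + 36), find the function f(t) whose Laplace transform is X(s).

The factor e^(-6s) signals a time shift by c = 6 (second shifting theorem).
L{sin(6t)} = 6/(s^2 + 36), so L^-1{6/(s^2 + 36)} = sin(6*t).
Hence the inverse is u(t - 6) times that function evaluated at t - 6.

f(t) = Heaviside(t - 6)*(sin(6*t - 36))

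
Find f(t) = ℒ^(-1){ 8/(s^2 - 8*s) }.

Rewrite the denominator: s^2 - 8*s = (s - 4)^2 - 16.
The form in (s - 4) signals a first-shifting-theorem factor e^(4t).
Since L{sinh(4t)} = 4/(s^2 - 16), the inverse is exp(4*t)*sinh(4*t), scaled by 2.

f(t) = 2*exp(4*t)*sinh(4*t)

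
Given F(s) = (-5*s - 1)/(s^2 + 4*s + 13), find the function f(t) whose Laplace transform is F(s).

Complete the square in the denominator: s^2 + 4*s + 13 = (s + 2)^2 + 3^2.
Split the numerator to match: -5*s - 1 = -5·(s + 2) + 3·3.
Invert each term: -5·(s + 2)/((s + 2)^2 + 9) ↔ -5e^(-2t)cos(3t); 3·3/((s + 2)^2 + 9) ↔ 3e^(-2t)sin(3t).

f(t) = 3*exp(-2*t)*sin(3*t) - 5*exp(-2*t)*cos(3*t)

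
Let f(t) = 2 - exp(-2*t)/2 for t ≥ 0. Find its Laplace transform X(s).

X(s) = -1/(2*(s + 2)) + 2/s

By linearity of the Laplace transform, transform each term separately.
L{2} = 2/s; (-1/2)·[L{e^(-2t)} = 1/(s + 2)].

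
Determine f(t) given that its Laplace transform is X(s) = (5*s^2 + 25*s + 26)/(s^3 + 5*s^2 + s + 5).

Factor the denominator: s^3 + 5*s^2 + s + 5 = (s + 5)*(s^2 + 1).
Partial fraction decomposition gives [1/(s + 5)] + [4*s/(s^2 + 1)] + [5/(s^2 + 1)].
Invert each term: 1/(s + 5) ↔ e^(-5t); 4·s/(s^2 + 1) ↔ 4cos(t); 5·1/(s^2 + 1) ↔ 5sin(t).

f(t) = 5*sin(t) + 4*cos(t) + exp(-5*t)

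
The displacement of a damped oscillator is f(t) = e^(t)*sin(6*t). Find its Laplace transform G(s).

L{sin(6t)} = 6/(s^2 + 36).
By the first shifting theorem, multiplying by e^(t) replaces s with s - 1.

G(s) = 6/((s - 1)^2 + 36)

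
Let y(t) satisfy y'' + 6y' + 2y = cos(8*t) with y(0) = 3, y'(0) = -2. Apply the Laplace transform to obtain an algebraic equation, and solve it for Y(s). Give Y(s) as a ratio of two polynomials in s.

Y(s) = (3*s^3 + 16*s^2 + 193*s + 1024)/(s^4 + 6*s^3 + 66*s^2 + 384*s + 128)

Transform both sides with L{·}.
Using L{y''} = s^2 Y - s·y(0) - y'(0) and L{y'} = sY - y(0), with y(0) = 3, y'(0) = -2, the left side becomes (s^2 + 6*s + 2)Y - (3*s + 16).
The right side is L{cos(8*t)} = s/(s^2 + 64).
So (s^2 + 6*s + 2)Y = s/(s^2 + 64) + (3*s + 16).
Solve for Y(s) and write it as one ratio of polynomials.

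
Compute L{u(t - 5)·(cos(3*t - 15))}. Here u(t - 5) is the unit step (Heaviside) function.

By the second shifting theorem, L{u(t - c)·g(t - c)} = e^(-cs)·G(s) with c = 5 and G(s) = L{g(t)}.
L{cos(3t)} = s/(s^2 + 9).

s*exp(-5*s)/(s^2 + 9)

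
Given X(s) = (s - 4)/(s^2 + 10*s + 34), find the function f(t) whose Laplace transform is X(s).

f(t) = -3*exp(-5*t)*sin(3*t) + exp(-5*t)*cos(3*t)

Complete the square in the denominator: s^2 + 10*s + 34 = (s + 5)^2 + 3^2.
Split the numerator to match: s - 4 = 1·(s + 5) - 3·3.
Invert each term: 1·(s + 5)/((s + 5)^2 + 9) ↔ e^(-5t)cos(3t); -3·3/((s + 5)^2 + 9) ↔ -3e^(-5t)sin(3t).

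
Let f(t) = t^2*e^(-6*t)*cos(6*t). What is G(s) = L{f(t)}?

G(s) = 2*(s + 6)*(s^2 + 12*s - 72)/(s^2 + 12*s + 72)^3

L{cos(6t)} = s/(s^2 + 36).
Multiplying by e^(-6t) shifts s → s + 6, so L{e^(-6*t)*cos(6*t)} = (s + 6)/((s + 6)^2 + 36).
Then apply L{t^2·g(t)} = (-1)^2 d^2/ds^2[H(s)] with H(s) = (s + 6)/((s + 6)^2 + 36):
differentiating 2 times and applying the sign gives 2*(s + 6)*(s^2 + 12*s - 72)/(s^2 + 12*s + 72)^3.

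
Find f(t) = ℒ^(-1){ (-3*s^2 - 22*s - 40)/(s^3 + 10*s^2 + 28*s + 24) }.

Factor the denominator: s^3 + 10*s^2 + 28*s + 24 = (s + 2)^2*(s + 6).
Partial fraction decomposition gives [-2/(s + 2)] + [-2/(s + 2)^2] + [-1/(s + 6)].
Invert each term: -2/(s + 2) ↔ -2e^(-2t); -2/(s + 2)^2 ↔ -2t·e^(-2t); -1/(s + 6) ↔ -e^(-6t).

f(t) = -2*t*exp(-2*t) - 2*exp(-2*t) - exp(-6*t)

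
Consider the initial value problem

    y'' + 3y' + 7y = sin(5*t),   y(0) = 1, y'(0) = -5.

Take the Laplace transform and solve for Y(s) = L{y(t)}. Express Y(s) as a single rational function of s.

Y(s) = (s^3 - 2*s^2 + 25*s - 45)/(s^4 + 3*s^3 + 32*s^2 + 75*s + 175)

Apply the Laplace transform to the equation.
Using L{y''} = s^2 Y - s·y(0) - y'(0) and L{y'} = sY - y(0), with y(0) = 1, y'(0) = -5, the left side becomes (s^2 + 3*s + 7)Y - (s - 2).
The right side is L{sin(5*t)} = 5/(s^2 + 25).
So (s^2 + 3*s + 7)Y = 5/(s^2 + 25) + (s - 2).
Divide through and combine into a single rational function.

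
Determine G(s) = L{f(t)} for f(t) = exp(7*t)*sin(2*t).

L{sin(2t)} = 2/(s^2 + 4).
By the first shifting theorem, multiplying by e^(7t) replaces s with s - 7.

G(s) = 2/((s - 7)^2 + 4)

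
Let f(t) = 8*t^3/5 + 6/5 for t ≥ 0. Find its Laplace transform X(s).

The transform is linear, so treat each term independently.
L{6/5} = (6/5)/s; (8/5)·[L{t^3} = 3!/s^4 = 6/s^4].

X(s) = 6/(5*s) + 48/(5*s^4)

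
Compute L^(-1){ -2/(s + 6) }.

Since L{e^(-6t)} = 1/(s + 6), the inverse is e^(-6*t), scaled by -2.

-2*exp(-6*t)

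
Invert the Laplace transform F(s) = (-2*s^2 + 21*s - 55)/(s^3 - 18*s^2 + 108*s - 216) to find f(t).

f(t) = -t^2*exp(6*t)/2 - 3*t*exp(6*t) - 2*exp(6*t)

Factor the denominator: s^3 - 18*s^2 + 108*s - 216 = (s - 6)^3.
Partial fraction decomposition gives [-2/(s - 6)] + [-3/(s - 6)^2] + [-1/(s - 6)^3].
Invert each term: -2/(s - 6) ↔ -2e^(6t); -3/(s - 6)^2 ↔ -3t·e^(6t); -1/(s - 6)^3 ↔ (-1/2)t^2·e^(6t).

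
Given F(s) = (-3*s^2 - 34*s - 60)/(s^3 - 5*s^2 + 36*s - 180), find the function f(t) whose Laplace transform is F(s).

Factor the denominator: s^3 - 5*s^2 + 36*s - 180 = (s - 5)*(s^2 + 36).
Partial fraction decomposition gives [-5/(s - 5)] + [2*s/(s^2 + 36)] + [-24/(s^2 + 36)].
Invert each term: -5/(s - 5) ↔ -5e^(5t); 2·s/(s^2 + 36) ↔ 2cos(6t); -4·6/(s^2 + 36) ↔ -4sin(6t).

f(t) = -5*exp(5*t) - 4*sin(6*t) + 2*cos(6*t)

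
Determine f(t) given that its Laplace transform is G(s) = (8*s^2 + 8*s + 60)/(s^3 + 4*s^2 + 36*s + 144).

Factor the denominator: s^3 + 4*s^2 + 36*s + 144 = (s + 4)*(s^2 + 36).
Partial fraction decomposition gives [3/(s + 4)] + [5*s/(s^2 + 36)] + [-12/(s^2 + 36)].
Invert each term: 3/(s + 4) ↔ 3e^(-4t); 5·s/(s^2 + 36) ↔ 5cos(6t); -2·6/(s^2 + 36) ↔ -2sin(6t).

f(t) = -2*sin(6*t) + 5*cos(6*t) + 3*exp(-4*t)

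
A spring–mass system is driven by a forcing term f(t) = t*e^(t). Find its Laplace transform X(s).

X(s) = (s - 1)^(-2)

L{e^(t)} = 1/(s - 1).
Then apply L{t·g(t)} = -d/ds[G(s)] with G(s) = 1/(s - 1):
differentiating 1 time and applying the sign gives (s - 1)^(-2).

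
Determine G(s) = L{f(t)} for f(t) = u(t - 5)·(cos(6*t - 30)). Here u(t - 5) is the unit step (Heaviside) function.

By the second shifting theorem, L{u(t - c)·g(t - c)} = e^(-cs)·H(s) with c = 5 and H(s) = L{g(t)}.
L{cos(6t)} = s/(s^2 + 36).

G(s) = s*exp(-5*s)/(s^2 + 36)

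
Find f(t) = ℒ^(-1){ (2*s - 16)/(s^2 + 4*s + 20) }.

Complete the square in the denominator: s^2 + 4*s + 20 = (s + 2)^2 + 4^2.
Split the numerator to match: 2*s - 16 = 2·(s + 2) - 5·4.
Invert each term: 2·(s + 2)/((s + 2)^2 + 16) ↔ 2e^(-2t)cos(4t); -5·4/((s + 2)^2 + 16) ↔ -5e^(-2t)sin(4t).

f(t) = -5*exp(-2*t)*sin(4*t) + 2*exp(-2*t)*cos(4*t)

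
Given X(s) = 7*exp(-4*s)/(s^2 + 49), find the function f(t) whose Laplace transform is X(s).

f(t) = Heaviside(t - 4)*(sin(7*t - 28))

The factor e^(-4s) signals a time shift by c = 4 (second shifting theorem).
L{sin(7t)} = 7/(s^2 + 49), so L^-1{7/(s^2 + 49)} = sin(7*t).
Hence the inverse is u(t - 4) times that function evaluated at t - 4.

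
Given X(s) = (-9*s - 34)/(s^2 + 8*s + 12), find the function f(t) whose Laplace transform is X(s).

Factor the denominator: s^2 + 8*s + 12 = (s + 2)*(s + 6).
Partial fraction decomposition gives [-4/(s + 2)] + [-5/(s + 6)].
Invert each term: -4/(s + 2) ↔ -4e^(-2t); -5/(s + 6) ↔ -5e^(-6t).

f(t) = -4*exp(-2*t) - 5*exp(-6*t)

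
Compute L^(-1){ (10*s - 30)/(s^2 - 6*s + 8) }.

5*exp(4*t) + 5*exp(2*t)

Factor the denominator: s^2 - 6*s + 8 = (s - 4)*(s - 2).
Partial fraction decomposition gives [5/(s - 4)] + [5/(s - 2)].
Invert each term: 5/(s - 4) ↔ 5e^(4t); 5/(s - 2) ↔ 5e^(2t).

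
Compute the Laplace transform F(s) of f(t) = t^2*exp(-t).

F(s) = 2/(s + 1)^3

L{e^(-t)} = 1/(s + 1).
Then apply L{t^2·g(t)} = (-1)^2 d^2/ds^2[G(s)] with G(s) = 1/(s + 1):
differentiating 2 times and applying the sign gives 2/(s + 1)^3.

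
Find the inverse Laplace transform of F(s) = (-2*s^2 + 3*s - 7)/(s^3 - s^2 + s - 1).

-3*exp(t) + 4*sin(t) + cos(t)

Factor the denominator: s^3 - s^2 + s - 1 = (s - 1)*(s^2 + 1).
Partial fraction decomposition gives [-3/(s - 1)] + [s/(s^2 + 1)] + [4/(s^2 + 1)].
Invert each term: -3/(s - 1) ↔ -3e^(t); 1·s/(s^2 + 1) ↔ cos(t); 4·1/(s^2 + 1) ↔ 4sin(t).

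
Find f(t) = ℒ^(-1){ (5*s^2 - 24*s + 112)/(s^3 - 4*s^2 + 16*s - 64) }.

f(t) = 3*exp(4*t) - 4*sin(4*t) + 2*cos(4*t)

Factor the denominator: s^3 - 4*s^2 + 16*s - 64 = (s - 4)*(s^2 + 16).
Partial fraction decomposition gives [3/(s - 4)] + [2*s/(s^2 + 16)] + [-16/(s^2 + 16)].
Invert each term: 3/(s - 4) ↔ 3e^(4t); 2·s/(s^2 + 16) ↔ 2cos(4t); -4·4/(s^2 + 16) ↔ -4sin(4t).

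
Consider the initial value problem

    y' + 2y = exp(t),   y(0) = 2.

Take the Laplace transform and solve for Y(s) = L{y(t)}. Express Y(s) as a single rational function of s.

Y(s) = (2*s - 1)/(s^2 + s - 2)

Laplace-transform each side.
The derivative rules (L{y'} = sY - y(0) = sY - 2) turn the left side into (s + 2)Y - (2).
The right side is L{exp(t)} = 1/(s - 1).
So (s + 2)Y = 1/(s - 1) + (2).
Solve for Y(s) and write it as one ratio of polynomials.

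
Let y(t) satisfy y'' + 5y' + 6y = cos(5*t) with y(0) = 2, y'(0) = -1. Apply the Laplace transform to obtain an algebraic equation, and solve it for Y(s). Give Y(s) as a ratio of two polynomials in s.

Y(s) = (2*s^3 + 9*s^2 + 51*s + 225)/(s^4 + 5*s^3 + 31*s^2 + 125*s + 150)

Laplace-transform each side.
With L{y''} = s^2 Y - s·y(0) - y'(0) and L{y'} = sY - y(0), with y(0) = 2, y'(0) = -1: the LHS transforms to (s^2 + 5*s + 6)Y - (2*s + 9).
The right side is L{cos(5*t)} = s/(s^2 + 25).
So (s^2 + 5*s + 6)Y = s/(s^2 + 25) + (2*s + 9).
Isolate Y and clear denominators.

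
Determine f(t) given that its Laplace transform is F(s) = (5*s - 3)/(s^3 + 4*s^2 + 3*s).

Factor the denominator: s^3 + 4*s^2 + 3*s = s*(s + 1)*(s + 3).
Partial fraction decomposition gives [-3/(s + 3)] + [-1/s] + [4/(s + 1)].
Invert each term: -3/(s + 3) ↔ -3e^(-3t); -1/(s - 0) ↔ -e^(0t); 4/(s + 1) ↔ 4e^(-t).

f(t) = -1 + 4*exp(-t) - 3*exp(-3*t)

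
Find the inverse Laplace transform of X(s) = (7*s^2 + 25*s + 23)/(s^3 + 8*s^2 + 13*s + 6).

Factor the denominator: s^3 + 8*s^2 + 13*s + 6 = (s + 1)^2*(s + 6).
Partial fraction decomposition gives [2/(s + 1)] + [(s + 1)^(-2)] + [5/(s + 6)].
Invert each term: 2/(s + 1) ↔ 2e^(-t); 1/(s + 1)^2 ↔ t·e^(-t); 5/(s + 6) ↔ 5e^(-6t).

t*exp(-t) + 2*exp(-t) + 5*exp(-6*t)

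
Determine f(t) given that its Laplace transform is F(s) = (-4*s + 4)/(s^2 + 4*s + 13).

Complete the square in the denominator: s^2 + 4*s + 13 = (s + 2)^2 + 3^2.
Split the numerator to match: -4*s + 4 = -4·(s + 2) + 4·3.
Invert each term: -4·(s + 2)/((s + 2)^2 + 9) ↔ -4e^(-2t)cos(3t); 4·3/((s + 2)^2 + 9) ↔ 4e^(-2t)sin(3t).

f(t) = 4*exp(-2*t)*sin(3*t) - 4*exp(-2*t)*cos(3*t)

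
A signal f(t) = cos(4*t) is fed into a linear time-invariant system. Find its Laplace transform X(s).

X(s) = s/(s^2 + 16)

L{cos(4t)} = s/(s^2 + 16).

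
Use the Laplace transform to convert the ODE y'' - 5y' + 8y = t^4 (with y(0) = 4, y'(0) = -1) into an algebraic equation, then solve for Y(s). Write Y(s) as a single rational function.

Take the Laplace transform of both sides.
Using L{y''} = s^2 Y - s·y(0) - y'(0) and L{y'} = sY - y(0), with y(0) = 4, y'(0) = -1, the left side becomes (s^2 - 5*s + 8)Y - (4*s - 21).
The right side is L{t^4} = 24/s^5.
So (s^2 - 5*s + 8)Y = 24/s^5 + (4*s - 21).
Solve for Y(s) and write it as one ratio of polynomials.

Y(s) = (4*s^6 - 21*s^5 + 24)/(s^7 - 5*s^6 + 8*s^5)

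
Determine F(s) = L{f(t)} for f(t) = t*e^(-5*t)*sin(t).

L{sin(t)} = 1/(s^2 + 1).
Multiplying by e^(-5t) shifts s → s + 5, so L{e^(-5*t)*sin(t)} = 1/((s + 5)^2 + 1).
Then apply L{t·g(t)} = -d/ds[G(s)] with G(s) = 1/((s + 5)^2 + 1):
differentiating 1 time and applying the sign gives 2*(s + 5)/(s^2 + 10*s + 26)^2.

F(s) = 2*(s + 5)/(s^2 + 10*s + 26)^2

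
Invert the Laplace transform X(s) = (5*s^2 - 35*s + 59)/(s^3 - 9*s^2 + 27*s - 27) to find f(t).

Factor the denominator: s^3 - 9*s^2 + 27*s - 27 = (s - 3)^3.
Partial fraction decomposition gives [5/(s - 3)] + [-5/(s - 3)^2] + [-1/(s - 3)^3].
Invert each term: 5/(s - 3) ↔ 5e^(3t); -5/(s - 3)^2 ↔ -5t·e^(3t); -1/(s - 3)^3 ↔ (-1/2)t^2·e^(3t).

f(t) = -t^2*exp(3*t)/2 - 5*t*exp(3*t) + 5*exp(3*t)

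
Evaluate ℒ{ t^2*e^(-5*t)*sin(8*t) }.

16*(3*s^2 + 30*s + 11)/(s^2 + 10*s + 89)^3

L{sin(8t)} = 8/(s^2 + 64).
Multiplying by e^(-5t) shifts s → s + 5, so L{e^(-5*t)*sin(8*t)} = 8/((s + 5)^2 + 64).
Then apply L{t^2·g(t)} = (-1)^2 d^2/ds^2[H(s)] with H(s) = 8/((s + 5)^2 + 64):
differentiating 2 times and applying the sign gives 16*(3*s^2 + 30*s + 11)/(s^2 + 10*s + 89)^3.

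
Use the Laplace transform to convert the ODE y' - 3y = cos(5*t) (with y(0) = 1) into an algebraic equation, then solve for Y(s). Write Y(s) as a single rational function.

Transform both sides with L{·}.
Using L{y'} = sY - y(0) = sY - 1, the left side becomes (s - 3)Y - (1).
The right side is L{cos(5*t)} = s/(s^2 + 25).
So (s - 3)Y = s/(s^2 + 25) + (1).
Divide through and combine into a single rational function.

Y(s) = (s^2 + s + 25)/(s^3 - 3*s^2 + 25*s - 75)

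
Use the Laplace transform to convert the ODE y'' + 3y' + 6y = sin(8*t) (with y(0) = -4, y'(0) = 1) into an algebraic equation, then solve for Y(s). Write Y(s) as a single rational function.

Y(s) = (-4*s^3 - 11*s^2 - 256*s - 696)/(s^4 + 3*s^3 + 70*s^2 + 192*s + 384)

Transform both sides with L{·}.
The derivative rules (L{y''} = s^2 Y - s·y(0) - y'(0) and L{y'} = sY - y(0), with y(0) = -4, y'(0) = 1) turn the left side into (s^2 + 3*s + 6)Y - (-4*s - 11).
The right side is L{sin(8*t)} = 8/(s^2 + 64).
So (s^2 + 3*s + 6)Y = 8/(s^2 + 64) + (-4*s - 11).
Divide through and combine into a single rational function.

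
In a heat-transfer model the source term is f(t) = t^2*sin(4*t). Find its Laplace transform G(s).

G(s) = 8*(3*s^2 - 16)/(s^2 + 16)^3

L{sin(4t)} = 4/(s^2 + 16).
Then apply L{t^2·g(t)} = (-1)^2 d^2/ds^2[H(s)] with H(s) = 4/(s^2 + 16):
differentiating 2 times and applying the sign gives 8*(3*s^2 - 16)/(s^2 + 16)^3.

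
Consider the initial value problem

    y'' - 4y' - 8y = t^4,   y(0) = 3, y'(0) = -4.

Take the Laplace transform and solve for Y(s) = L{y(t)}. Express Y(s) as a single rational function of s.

Y(s) = (3*s^6 - 16*s^5 + 24)/(s^7 - 4*s^6 - 8*s^5)

Transform both sides with L{·}.
Using L{y''} = s^2 Y - s·y(0) - y'(0) and L{y'} = sY - y(0), with y(0) = 3, y'(0) = -4, the left side becomes (s^2 - 4*s - 8)Y - (3*s - 16).
The right side is L{t^4} = 24/s^5.
So (s^2 - 4*s - 8)Y = 24/s^5 + (3*s - 16).
Divide through and combine into a single rational function.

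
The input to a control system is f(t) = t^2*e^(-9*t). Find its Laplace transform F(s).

L{e^(-9t)} = 1/(s + 9).
Then apply L{t^2·g(t)} = (-1)^2 d^2/ds^2[G(s)] with G(s) = 1/(s + 9):
differentiating 2 times and applying the sign gives 2/(s + 9)^3.

F(s) = 2/(s + 9)^3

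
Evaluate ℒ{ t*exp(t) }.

(s - 1)^(-2)

L{e^(t)} = 1/(s - 1).
Then apply L{t·g(t)} = -d/ds[G(s)] with G(s) = 1/(s - 1):
differentiating 1 time and applying the sign gives (s - 1)^(-2).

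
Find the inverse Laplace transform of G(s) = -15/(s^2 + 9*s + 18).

Factor the denominator: s^2 + 9*s + 18 = (s + 3)*(s + 6).
Partial fraction decomposition gives [-5/(s + 3)] + [5/(s + 6)].
Invert each term: -5/(s + 3) ↔ -5e^(-3t); 5/(s + 6) ↔ 5e^(-6t).

-5*exp(-3*t) + 5*exp(-6*t)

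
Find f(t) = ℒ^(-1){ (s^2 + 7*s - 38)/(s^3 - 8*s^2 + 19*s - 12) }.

Factor the denominator: s^3 - 8*s^2 + 19*s - 12 = (s - 4)*(s - 3)*(s - 1).
Partial fraction decomposition gives [-5/(s - 1)] + [2/(s - 4)] + [4/(s - 3)].
Invert each term: -5/(s - 1) ↔ -5e^(t); 2/(s - 4) ↔ 2e^(4t); 4/(s - 3) ↔ 4e^(3t).

f(t) = 2*exp(4*t) + 4*exp(3*t) - 5*exp(t)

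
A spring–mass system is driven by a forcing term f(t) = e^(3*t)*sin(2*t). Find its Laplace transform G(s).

L{sin(2t)} = 2/(s^2 + 4).
By the first shifting theorem, multiplying by e^(3t) replaces s with s - 3.

G(s) = 2/((s - 3)^2 + 4)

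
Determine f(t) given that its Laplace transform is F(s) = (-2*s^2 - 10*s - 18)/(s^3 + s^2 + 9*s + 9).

f(t) = -3*sin(3*t) - cos(3*t) - exp(-t)

Factor the denominator: s^3 + s^2 + 9*s + 9 = (s + 1)*(s^2 + 9).
Partial fraction decomposition gives [-1/(s + 1)] + [-s/(s^2 + 9)] + [-9/(s^2 + 9)].
Invert each term: -1/(s + 1) ↔ -e^(-t); -1·s/(s^2 + 9) ↔ -cos(3t); -3·3/(s^2 + 9) ↔ -3sin(3t).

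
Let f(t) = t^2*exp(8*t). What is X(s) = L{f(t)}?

L{e^(8t)} = 1/(s - 8).
Then apply L{t^2·g(t)} = (-1)^2 d^2/ds^2[G(s)] with G(s) = 1/(s - 8):
differentiating 2 times and applying the sign gives 2/(s - 8)^3.

X(s) = 2/(s - 8)^3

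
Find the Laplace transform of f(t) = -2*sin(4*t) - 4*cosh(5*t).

By linearity of the Laplace transform, transform each term separately.
(-4)·[L{cosh(5t)} = s/(s^2 - 25)]; (-2)·[L{sin(4t)} = 4/(s^2 + 16)].

-4*s/(s^2 - 25) - 8/(s^2 + 16)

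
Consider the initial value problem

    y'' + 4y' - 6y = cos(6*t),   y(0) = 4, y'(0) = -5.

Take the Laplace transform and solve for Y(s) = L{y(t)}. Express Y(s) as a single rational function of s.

Y(s) = (4*s^3 + 11*s^2 + 145*s + 396)/(s^4 + 4*s^3 + 30*s^2 + 144*s - 216)

Transform both sides with L{·}.
Using L{y''} = s^2 Y - s·y(0) - y'(0) and L{y'} = sY - y(0), with y(0) = 4, y'(0) = -5, the left side becomes (s^2 + 4*s - 6)Y - (4*s + 11).
The right side is L{cos(6*t)} = s/(s^2 + 36).
So (s^2 + 4*s - 6)Y = s/(s^2 + 36) + (4*s + 11).
Divide through and combine into a single rational function.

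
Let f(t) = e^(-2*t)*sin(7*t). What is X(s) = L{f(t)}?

L{sin(7t)} = 7/(s^2 + 49).
By the first shifting theorem, multiplying by e^(-2t) replaces s with s + 2.

X(s) = 7/((s + 2)^2 + 49)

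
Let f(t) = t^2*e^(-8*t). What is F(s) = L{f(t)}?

F(s) = 2/(s + 8)^3

L{e^(-8t)} = 1/(s + 8).
Then apply L{t^2·g(t)} = (-1)^2 d^2/ds^2[G(s)] with G(s) = 1/(s + 8):
differentiating 2 times and applying the sign gives 2/(s + 8)^3.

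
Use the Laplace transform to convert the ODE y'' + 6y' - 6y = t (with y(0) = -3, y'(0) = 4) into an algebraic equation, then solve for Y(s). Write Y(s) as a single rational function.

Take the Laplace transform of both sides.
The derivative rules (L{y''} = s^2 Y - s·y(0) - y'(0) and L{y'} = sY - y(0), with y(0) = -3, y'(0) = 4) turn the left side into (s^2 + 6*s - 6)Y - (-3*s - 14).
The right side is L{t} = s^(-2).
So (s^2 + 6*s - 6)Y = s^(-2) + (-3*s - 14).
Divide through and combine into a single rational function.

Y(s) = (-3*s^3 - 14*s^2 + 1)/(s^4 + 6*s^3 - 6*s^2)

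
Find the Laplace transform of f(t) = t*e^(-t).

(s + 1)^(-2)

L{t} = 1!/s^2 = 1/s^2.
By the first shifting theorem, multiplying by e^(-t) replaces s with s + 1.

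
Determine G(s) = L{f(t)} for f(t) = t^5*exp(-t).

G(s) = 120/(s + 1)^6

L{t^5} = 5!/s^6 = 120/s^6.
By the first shifting theorem, multiplying by e^(-t) replaces s with s + 1.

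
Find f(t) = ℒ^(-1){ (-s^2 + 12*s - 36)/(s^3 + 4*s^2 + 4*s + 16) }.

Factor the denominator: s^3 + 4*s^2 + 4*s + 16 = (s + 4)*(s^2 + 4).
Partial fraction decomposition gives [-5/(s + 4)] + [4*s/(s^2 + 4)] + [-4/(s^2 + 4)].
Invert each term: -5/(s + 4) ↔ -5e^(-4t); 4·s/(s^2 + 4) ↔ 4cos(2t); -2·2/(s^2 + 4) ↔ -2sin(2t).

f(t) = -2*sin(2*t) + 4*cos(2*t) - 5*exp(-4*t)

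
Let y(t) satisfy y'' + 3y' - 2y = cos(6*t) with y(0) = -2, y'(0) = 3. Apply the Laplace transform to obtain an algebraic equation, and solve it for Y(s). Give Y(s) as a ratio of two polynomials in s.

Y(s) = (-2*s^3 - 3*s^2 - 71*s - 108)/(s^4 + 3*s^3 + 34*s^2 + 108*s - 72)

Transform both sides with L{·}.
The derivative rules (L{y''} = s^2 Y - s·y(0) - y'(0) and L{y'} = sY - y(0), with y(0) = -2, y'(0) = 3) turn the left side into (s^2 + 3*s - 2)Y - (-2*s - 3).
The right side is L{cos(6*t)} = s/(s^2 + 36).
So (s^2 + 3*s - 2)Y = s/(s^2 + 36) + (-2*s - 3).
Isolate Y and clear denominators.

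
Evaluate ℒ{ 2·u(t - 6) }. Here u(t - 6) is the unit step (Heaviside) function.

By the second shifting theorem, L{u(t - c)·g(t - c)} = e^(-cs)·G(s) with c = 6 and G(s) = L{g(t)}.
L{2} = 2/s.

2*exp(-6*s)/s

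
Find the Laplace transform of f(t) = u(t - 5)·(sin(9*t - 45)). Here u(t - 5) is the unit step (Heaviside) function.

By the second shifting theorem, L{u(t - c)·g(t - c)} = e^(-cs)·H(s) with c = 5 and H(s) = L{g(t)}.
L{sin(9t)} = 9/(s^2 + 81).

9*exp(-5*s)/(s^2 + 81)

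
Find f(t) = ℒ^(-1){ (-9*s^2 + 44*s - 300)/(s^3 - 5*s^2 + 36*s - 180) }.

f(t) = -5*exp(5*t) + 4*sin(6*t) - 4*cos(6*t)

Factor the denominator: s^3 - 5*s^2 + 36*s - 180 = (s - 5)*(s^2 + 36).
Partial fraction decomposition gives [-5/(s - 5)] + [-4*s/(s^2 + 36)] + [24/(s^2 + 36)].
Invert each term: -5/(s - 5) ↔ -5e^(5t); -4·s/(s^2 + 36) ↔ -4cos(6t); 4·6/(s^2 + 36) ↔ 4sin(6t).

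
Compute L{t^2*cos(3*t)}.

L{cos(3t)} = s/(s^2 + 9).
Then apply L{t^2·g(t)} = (-1)^2 d^2/ds^2[G(s)] with G(s) = s/(s^2 + 9):
differentiating 2 times and applying the sign gives 2*s*(s^2 - 27)/(s^2 + 9)^3.

2*s*(s^2 - 27)/(s^2 + 9)^3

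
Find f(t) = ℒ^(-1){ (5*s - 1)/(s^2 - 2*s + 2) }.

f(t) = 4*exp(t)*sin(t) + 5*exp(t)*cos(t)

Complete the square in the denominator: s^2 - 2*s + 2 = (s - 1)^2 + 1^2.
Split the numerator to match: 5*s - 1 = 5·(s - 1) + 4·1.
Invert each term: 5·(s - 1)/((s - 1)^2 + 1) ↔ 5e^(t)cos(t); 4·1/((s - 1)^2 + 1) ↔ 4e^(t)sin(t).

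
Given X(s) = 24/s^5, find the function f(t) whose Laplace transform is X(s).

f(t) = t^4

Since L{t^4} = 4!/s^5 = 24/s^5, the inverse is t^4.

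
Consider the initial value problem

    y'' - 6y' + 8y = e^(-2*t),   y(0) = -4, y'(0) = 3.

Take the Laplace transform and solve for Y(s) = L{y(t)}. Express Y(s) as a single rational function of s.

Take the Laplace transform of both sides.
With L{y''} = s^2 Y - s·y(0) - y'(0) and L{y'} = sY - y(0), with y(0) = -4, y'(0) = 3: the LHS transforms to (s^2 - 6*s + 8)Y - (-4*s + 27).
The right side is L{e^(-2*t)} = 1/(s + 2).
So (s^2 - 6*s + 8)Y = 1/(s + 2) + (-4*s + 27).
Divide through and combine into a single rational function.

Y(s) = (-4*s^2 + 19*s + 55)/(s^3 - 4*s^2 - 4*s + 16)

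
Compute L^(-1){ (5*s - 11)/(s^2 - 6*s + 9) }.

Factor the denominator: s^2 - 6*s + 9 = (s - 3)^2.
Partial fraction decomposition gives [5/(s - 3)] + [4/(s - 3)^2].
Invert each term: 5/(s - 3) ↔ 5e^(3t); 4/(s - 3)^2 ↔ 4t·e^(3t).

4*t*exp(3*t) + 5*exp(3*t)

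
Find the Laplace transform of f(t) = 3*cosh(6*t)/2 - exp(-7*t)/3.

The transform is linear, so treat each term independently.
(-1/3)·[L{e^(-7t)} = 1/(s + 7)]; (3/2)·[L{cosh(6t)} = s/(s^2 - 36)].

3*s/(2*(s^2 - 36)) - 1/(3*(s + 7))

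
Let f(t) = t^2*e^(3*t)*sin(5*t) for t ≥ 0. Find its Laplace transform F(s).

F(s) = 10*(3*s^2 - 18*s + 2)/(s^2 - 6*s + 34)^3

L{sin(5t)} = 5/(s^2 + 25).
Multiplying by e^(3t) shifts s → s - 3, so L{e^(3*t)*sin(5*t)} = 5/((s - 3)^2 + 25).
Then apply L{t^2·g(t)} = (-1)^2 d^2/ds^2[G(s)] with G(s) = 5/((s - 3)^2 + 25):
differentiating 2 times and applying the sign gives 10*(3*s^2 - 18*s + 2)/(s^2 - 6*s + 34)^3.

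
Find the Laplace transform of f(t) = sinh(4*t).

L{sinh(4t)} = 4/(s^2 - 16).

4/(s^2 - 16)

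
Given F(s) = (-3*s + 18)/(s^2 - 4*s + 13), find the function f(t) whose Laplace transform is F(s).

f(t) = 4*exp(2*t)*sin(3*t) - 3*exp(2*t)*cos(3*t)

Complete the square in the denominator: s^2 - 4*s + 13 = (s - 2)^2 + 3^2.
Split the numerator to match: -3*s + 18 = -3·(s - 2) + 4·3.
Invert each term: -3·(s - 2)/((s - 2)^2 + 9) ↔ -3e^(2t)cos(3t); 4·3/((s - 2)^2 + 9) ↔ 4e^(2t)sin(3t).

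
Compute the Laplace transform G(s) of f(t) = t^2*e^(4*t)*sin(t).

L{sin(t)} = 1/(s^2 + 1).
Multiplying by e^(4t) shifts s → s - 4, so L{e^(4*t)*sin(t)} = 1/((s - 4)^2 + 1).
Then apply L{t^2·g(t)} = (-1)^2 d^2/ds^2[H(s)] with H(s) = 1/((s - 4)^2 + 1):
differentiating 2 times and applying the sign gives 2*(3*s^2 - 24*s + 47)/(s^2 - 8*s + 17)^3.

G(s) = 2*(3*s^2 - 24*s + 47)/(s^2 - 8*s + 17)^3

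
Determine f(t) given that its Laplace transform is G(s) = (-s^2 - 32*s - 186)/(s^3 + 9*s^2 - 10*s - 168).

Factor the denominator: s^3 + 9*s^2 - 10*s - 168 = (s - 4)*(s + 6)*(s + 7).
Partial fraction decomposition gives [-1/(s + 7)] + [-3/(s - 4)] + [3/(s + 6)].
Invert each term: -1/(s + 7) ↔ -e^(-7t); -3/(s - 4) ↔ -3e^(4t); 3/(s + 6) ↔ 3e^(-6t).

f(t) = -3*exp(4*t) + 3*exp(-6*t) - exp(-7*t)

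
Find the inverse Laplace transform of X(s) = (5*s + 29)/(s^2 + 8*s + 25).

Complete the square in the denominator: s^2 + 8*s + 25 = (s + 4)^2 + 3^2.
Split the numerator to match: 5*s + 29 = 5·(s + 4) + 3·3.
Invert each term: 5·(s + 4)/((s + 4)^2 + 9) ↔ 5e^(-4t)cos(3t); 3·3/((s + 4)^2 + 9) ↔ 3e^(-4t)sin(3t).

3*exp(-4*t)*sin(3*t) + 5*exp(-4*t)*cos(3*t)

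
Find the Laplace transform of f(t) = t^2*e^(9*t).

L{e^(9t)} = 1/(s - 9).
Then apply L{t^2·g(t)} = (-1)^2 d^2/ds^2[G(s)] with G(s) = 1/(s - 9):
differentiating 2 times and applying the sign gives 2/(s - 9)^3.

2/(s - 9)^3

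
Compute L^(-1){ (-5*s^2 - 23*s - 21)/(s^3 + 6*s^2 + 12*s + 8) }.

Factor the denominator: s^3 + 6*s^2 + 12*s + 8 = (s + 2)^3.
Partial fraction decomposition gives [-5/(s + 2)] + [-3/(s + 2)^2] + [5/(s + 2)^3].
Invert each term: -5/(s + 2) ↔ -5e^(-2t); -3/(s + 2)^2 ↔ -3t·e^(-2t); 5/(s + 2)^3 ↔ (5/2)t^2·e^(-2t).

5*t^2*exp(-2*t)/2 - 3*t*exp(-2*t) - 5*exp(-2*t)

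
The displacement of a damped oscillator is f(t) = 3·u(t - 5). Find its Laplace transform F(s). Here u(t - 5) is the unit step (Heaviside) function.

F(s) = 3*exp(-5*s)/s

By the second shifting theorem, L{u(t - c)·g(t - c)} = e^(-cs)·G(s) with c = 5 and G(s) = L{g(t)}.
L{3} = 3/s.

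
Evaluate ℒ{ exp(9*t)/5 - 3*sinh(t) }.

By linearity of the Laplace transform, transform each term separately.
(-3)·[L{sinh(t)} = 1/(s^2 - 1)]; (1/5)·[L{e^(9t)} = 1/(s - 9)].

-3/(s^2 - 1) + 1/(5*(s - 9))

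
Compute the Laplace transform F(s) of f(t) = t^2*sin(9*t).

L{sin(9t)} = 9/(s^2 + 81).
Then apply L{t^2·g(t)} = (-1)^2 d^2/ds^2[G(s)] with G(s) = 9/(s^2 + 81):
differentiating 2 times and applying the sign gives 54*(s^2 - 27)/(s^2 + 81)^3.

F(s) = 54*(s^2 - 27)/(s^2 + 81)^3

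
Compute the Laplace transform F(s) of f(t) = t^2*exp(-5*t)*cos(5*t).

L{cos(5t)} = s/(s^2 + 25).
Multiplying by e^(-5t) shifts s → s + 5, so L{exp(-5*t)*cos(5*t)} = (s + 5)/((s + 5)^2 + 25).
Then apply L{t^2·g(t)} = (-1)^2 d^2/ds^2[G(s)] with G(s) = (s + 5)/((s + 5)^2 + 25):
differentiating 2 times and applying the sign gives 2*(s + 5)*(s^2 + 10*s - 50)/(s^2 + 10*s + 50)^3.

F(s) = 2*(s + 5)*(s^2 + 10*s - 50)/(s^2 + 10*s + 50)^3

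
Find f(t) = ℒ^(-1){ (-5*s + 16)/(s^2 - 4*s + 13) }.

Complete the square in the denominator: s^2 - 4*s + 13 = (s - 2)^2 + 3^2.
Split the numerator to match: -5*s + 16 = -5·(s - 2) + 2·3.
Invert each term: -5·(s - 2)/((s - 2)^2 + 9) ↔ -5e^(2t)cos(3t); 2·3/((s - 2)^2 + 9) ↔ 2e^(2t)sin(3t).

f(t) = 2*exp(2*t)*sin(3*t) - 5*exp(2*t)*cos(3*t)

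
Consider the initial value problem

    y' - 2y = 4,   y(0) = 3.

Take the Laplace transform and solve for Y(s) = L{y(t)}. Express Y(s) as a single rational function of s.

Apply the Laplace transform to the equation.
Using L{y'} = sY - y(0) = sY - 3, the left side becomes (s - 2)Y - (3).
The right side is L{4} = 4/s.
So (s - 2)Y = 4/s + (3).
Divide through and combine into a single rational function.

Y(s) = (3*s + 4)/(s^2 - 2*s)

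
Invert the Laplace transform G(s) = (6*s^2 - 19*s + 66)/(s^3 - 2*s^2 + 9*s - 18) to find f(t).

Factor the denominator: s^3 - 2*s^2 + 9*s - 18 = (s - 2)*(s^2 + 9).
Partial fraction decomposition gives [4/(s - 2)] + [2*s/(s^2 + 9)] + [-15/(s^2 + 9)].
Invert each term: 4/(s - 2) ↔ 4e^(2t); 2·s/(s^2 + 9) ↔ 2cos(3t); -5·3/(s^2 + 9) ↔ -5sin(3t).

f(t) = 4*exp(2*t) - 5*sin(3*t) + 2*cos(3*t)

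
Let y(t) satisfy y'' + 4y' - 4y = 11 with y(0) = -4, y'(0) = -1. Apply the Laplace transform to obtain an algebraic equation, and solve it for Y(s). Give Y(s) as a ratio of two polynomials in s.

Apply the Laplace transform to the equation.
The derivative rules (L{y''} = s^2 Y - s·y(0) - y'(0) and L{y'} = sY - y(0), with y(0) = -4, y'(0) = -1) turn the left side into (s^2 + 4*s - 4)Y - (-4*s - 17).
The right side is L{11} = 11/s.
So (s^2 + 4*s - 4)Y = 11/s + (-4*s - 17).
Divide through and combine into a single rational function.

Y(s) = (-4*s^2 - 17*s + 11)/(s^3 + 4*s^2 - 4*s)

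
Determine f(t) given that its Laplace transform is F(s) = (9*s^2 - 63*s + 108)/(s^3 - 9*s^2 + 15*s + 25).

f(t) = 3*t*exp(5*t) + 4*exp(5*t) + 5*exp(-t)

Factor the denominator: s^3 - 9*s^2 + 15*s + 25 = (s - 5)^2*(s + 1).
Partial fraction decomposition gives [4/(s - 5)] + [3/(s - 5)^2] + [5/(s + 1)].
Invert each term: 4/(s - 5) ↔ 4e^(5t); 3/(s - 5)^2 ↔ 3t·e^(5t); 5/(s + 1) ↔ 5e^(-t).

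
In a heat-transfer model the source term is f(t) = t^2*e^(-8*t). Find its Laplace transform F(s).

L{e^(-8t)} = 1/(s + 8).
Then apply L{t^2·g(t)} = (-1)^2 d^2/ds^2[G(s)] with G(s) = 1/(s + 8):
differentiating 2 times and applying the sign gives 2/(s + 8)^3.

F(s) = 2/(s + 8)^3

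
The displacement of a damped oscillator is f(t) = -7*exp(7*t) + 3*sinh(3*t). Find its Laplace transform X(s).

X(s) = 9/(s^2 - 9) - 7/(s - 7)

Apply the Laplace transform termwise.
(-7)·[L{e^(7t)} = 1/(s - 7)]; (3)·[L{sinh(3t)} = 3/(s^2 - 9)].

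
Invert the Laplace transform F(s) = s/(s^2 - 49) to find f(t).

f(t) = cosh(7*t)

Since L{cosh(7t)} = s/(s^2 - 49), the inverse is cosh(7*t).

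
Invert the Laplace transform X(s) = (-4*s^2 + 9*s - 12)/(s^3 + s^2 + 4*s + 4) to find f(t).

f(t) = 4*sin(2*t) + cos(2*t) - 5*exp(-t)

Factor the denominator: s^3 + s^2 + 4*s + 4 = (s + 1)*(s^2 + 4).
Partial fraction decomposition gives [-5/(s + 1)] + [s/(s^2 + 4)] + [8/(s^2 + 4)].
Invert each term: -5/(s + 1) ↔ -5e^(-t); 1·s/(s^2 + 4) ↔ cos(2t); 4·2/(s^2 + 4) ↔ 4sin(2t).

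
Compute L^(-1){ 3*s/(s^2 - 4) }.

Since L{cosh(2t)} = s/(s^2 - 4), the inverse is cosh(2*t), scaled by 3.

3*cosh(2*t)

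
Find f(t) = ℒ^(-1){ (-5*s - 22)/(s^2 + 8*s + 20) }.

Complete the square in the denominator: s^2 + 8*s + 20 = (s + 4)^2 + 2^2.
Split the numerator to match: -5*s - 22 = -5·(s + 4) - 1·2.
Invert each term: -5·(s + 4)/((s + 4)^2 + 4) ↔ -5e^(-4t)cos(2t); -1·2/((s + 4)^2 + 4) ↔ -e^(-4t)sin(2t).

f(t) = -exp(-4*t)*sin(2*t) - 5*exp(-4*t)*cos(2*t)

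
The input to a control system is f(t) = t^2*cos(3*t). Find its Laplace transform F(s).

L{cos(3t)} = s/(s^2 + 9).
Then apply L{t^2·g(t)} = (-1)^2 d^2/ds^2[G(s)] with G(s) = s/(s^2 + 9):
differentiating 2 times and applying the sign gives 2*s*(s^2 - 27)/(s^2 + 9)^3.

F(s) = 2*s*(s^2 - 27)/(s^2 + 9)^3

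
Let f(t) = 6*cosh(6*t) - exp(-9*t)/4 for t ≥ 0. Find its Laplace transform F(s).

Apply the Laplace transform termwise.
(-1/4)·[L{e^(-9t)} = 1/(s + 9)]; (6)·[L{cosh(6t)} = s/(s^2 - 36)].

F(s) = 6*s/(s^2 - 36) - 1/(4*(s + 9))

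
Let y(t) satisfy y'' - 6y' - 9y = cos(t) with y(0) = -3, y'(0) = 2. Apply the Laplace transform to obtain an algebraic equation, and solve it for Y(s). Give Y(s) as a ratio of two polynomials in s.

Y(s) = (-3*s^3 + 20*s^2 - 2*s + 20)/(s^4 - 6*s^3 - 8*s^2 - 6*s - 9)

Take the Laplace transform of both sides.
With L{y''} = s^2 Y - s·y(0) - y'(0) and L{y'} = sY - y(0), with y(0) = -3, y'(0) = 2: the LHS transforms to (s^2 - 6*s - 9)Y - (-3*s + 20).
The right side is L{cos(t)} = s/(s^2 + 1).
So (s^2 - 6*s - 9)Y = s/(s^2 + 1) + (-3*s + 20).
Solve for Y(s) and write it as one ratio of polynomials.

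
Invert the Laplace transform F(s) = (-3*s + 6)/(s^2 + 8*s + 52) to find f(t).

f(t) = 3*exp(-4*t)*sin(6*t) - 3*exp(-4*t)*cos(6*t)

Complete the square in the denominator: s^2 + 8*s + 52 = (s + 4)^2 + 6^2.
Split the numerator to match: -3*s + 6 = -3·(s + 4) + 3·6.
Invert each term: -3·(s + 4)/((s + 4)^2 + 36) ↔ -3e^(-4t)cos(6t); 3·6/((s + 4)^2 + 36) ↔ 3e^(-4t)sin(6t).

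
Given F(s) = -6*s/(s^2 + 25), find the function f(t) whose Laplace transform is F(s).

f(t) = -6*cos(5*t)

Since L{cos(5t)} = s/(s^2 + 25), the inverse is cos(5*t), scaled by -6.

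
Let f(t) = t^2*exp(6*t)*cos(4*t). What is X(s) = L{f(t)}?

L{cos(4t)} = s/(s^2 + 16).
Multiplying by e^(6t) shifts s → s - 6, so L{exp(6*t)*cos(4*t)} = (s - 6)/((s - 6)^2 + 16).
Then apply L{t^2·g(t)} = (-1)^2 d^2/ds^2[G(s)] with G(s) = (s - 6)/((s - 6)^2 + 16):
differentiating 2 times and applying the sign gives 2*(s - 6)*(s^2 - 12*s - 12)/(s^2 - 12*s + 52)^3.

X(s) = 2*(s - 6)*(s^2 - 12*s - 12)/(s^2 - 12*s + 52)^3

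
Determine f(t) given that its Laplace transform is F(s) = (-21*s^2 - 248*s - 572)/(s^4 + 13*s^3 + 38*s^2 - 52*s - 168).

f(t) = -4*exp(2*t) + 2*exp(-2*t) + 5*exp(-6*t) - 3*exp(-7*t)

Factor the denominator: s^4 + 13*s^3 + 38*s^2 - 52*s - 168 = (s - 2)*(s + 2)*(s + 6)*(s + 7).
Partial fraction decomposition gives [2/(s + 2)] + [-4/(s - 2)] + [5/(s + 6)] + [-3/(s + 7)].
Invert each term: 2/(s + 2) ↔ 2e^(-2t); -4/(s - 2) ↔ -4e^(2t); 5/(s + 6) ↔ 5e^(-6t); -3/(s + 7) ↔ -3e^(-7t).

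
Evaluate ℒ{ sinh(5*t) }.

5/(s^2 - 25)

L{sinh(5t)} = 5/(s^2 - 25).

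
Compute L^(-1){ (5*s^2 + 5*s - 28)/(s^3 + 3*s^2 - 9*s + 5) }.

-3*t*exp(t) + 3*exp(t) + 2*exp(-5*t)

Factor the denominator: s^3 + 3*s^2 - 9*s + 5 = (s - 1)^2*(s + 5).
Partial fraction decomposition gives [3/(s - 1)] + [-3/(s - 1)^2] + [2/(s + 5)].
Invert each term: 3/(s - 1) ↔ 3e^(t); -3/(s - 1)^2 ↔ -3t·e^(t); 2/(s + 5) ↔ 2e^(-5t).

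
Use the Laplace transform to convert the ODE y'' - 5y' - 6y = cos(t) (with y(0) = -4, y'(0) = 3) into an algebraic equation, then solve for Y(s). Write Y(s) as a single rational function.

Y(s) = (-4*s^3 + 23*s^2 - 3*s + 23)/(s^4 - 5*s^3 - 5*s^2 - 5*s - 6)

Transform both sides with L{·}.
With L{y''} = s^2 Y - s·y(0) - y'(0) and L{y'} = sY - y(0), with y(0) = -4, y'(0) = 3: the LHS transforms to (s^2 - 5*s - 6)Y - (-4*s + 23).
The right side is L{cos(t)} = s/(s^2 + 1).
So (s^2 - 5*s - 6)Y = s/(s^2 + 1) + (-4*s + 23).
Solve for Y(s) and write it as one ratio of polynomials.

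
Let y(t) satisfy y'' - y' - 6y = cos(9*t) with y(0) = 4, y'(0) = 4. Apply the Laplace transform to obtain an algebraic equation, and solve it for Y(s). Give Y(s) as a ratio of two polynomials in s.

Laplace-transform each side.
Using L{y''} = s^2 Y - s·y(0) - y'(0) and L{y'} = sY - y(0), with y(0) = 4, y'(0) = 4, the left side becomes (s^2 - s - 6)Y - (4*s).
The right side is L{cos(9*t)} = s/(s^2 + 81).
So (s^2 - s - 6)Y = s/(s^2 + 81) + (4*s).
Solve for Y(s) and write it as one ratio of polynomials.

Y(s) = (4*s^3 + 325*s)/(s^4 - s^3 + 75*s^2 - 81*s - 486)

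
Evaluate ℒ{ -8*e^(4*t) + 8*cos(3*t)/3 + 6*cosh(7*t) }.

By linearity of the Laplace transform, transform each term separately.
(8/3)·[L{cos(3t)} = s/(s^2 + 9)]; (6)·[L{cosh(7t)} = s/(s^2 - 49)]; (-8)·[L{e^(4t)} = 1/(s - 4)].

8*s/(3*(s^2 + 9)) + 6*s/(s^2 - 49) - 8/(s - 4)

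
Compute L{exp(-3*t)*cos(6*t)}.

(s + 3)/((s + 3)^2 + 36)

L{cos(6t)} = s/(s^2 + 36).
By the first shifting theorem, multiplying by e^(-3t) replaces s with s + 3.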